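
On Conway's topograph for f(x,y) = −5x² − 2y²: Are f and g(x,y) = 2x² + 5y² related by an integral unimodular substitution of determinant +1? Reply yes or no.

D₁ = -40, D₂ = -40
f is negative-definite; reduce −f:
−f: flip: (5,0,2)→(2,0,5)
−f: reduced (well bottom): (2,0,5) with a≤c, −a<b≤a
flip sign back: reduced form of f is (-2,0,-5)
g: reduced (well bottom): (2,0,5) with a≤c, −a<b≤a
reduced forms (-2, 0, -5) vs (2, 0, 5) ⇒ inequivalent

no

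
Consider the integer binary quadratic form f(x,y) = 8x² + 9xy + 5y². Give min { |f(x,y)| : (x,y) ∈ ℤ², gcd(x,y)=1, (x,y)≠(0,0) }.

translate: b→-7 (≡9 mod 16), so (8,9,5)→(8,-7,4)
flip: (8,-7,4)→(4,7,8)
translate: b→-1 (≡7 mod 8), so (4,7,8)→(4,-1,5)
reduced (well bottom): (4,-1,5) with a≤c, −a<b≤a
well minimum = a = 4

4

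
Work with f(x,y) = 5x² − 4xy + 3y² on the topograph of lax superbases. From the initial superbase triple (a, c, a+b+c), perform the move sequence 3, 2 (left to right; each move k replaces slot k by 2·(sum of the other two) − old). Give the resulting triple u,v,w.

start (5,3,4) = (f(1,0),f(0,1),f(1,1))
replace slot 3: 2·(5+3) − 4 = 12 → (5,3,12)
replace slot 2: 2·(5+12) − 3 = 31 → (5,31,12)

5,31,12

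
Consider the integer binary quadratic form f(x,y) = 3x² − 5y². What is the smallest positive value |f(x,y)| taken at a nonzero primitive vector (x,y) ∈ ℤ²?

descent: ρ → (-5,0,3)
descent: ρ → (3,6,-2)  [lands on river]
river: ρ → (-2,6,3)
closes: descent 2, river 2
min |a| on river = 2

2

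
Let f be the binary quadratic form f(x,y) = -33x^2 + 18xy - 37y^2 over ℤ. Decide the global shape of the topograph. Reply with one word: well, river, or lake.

D = b²−4ac = 18² − 4·(-33)·(-37) = -4560
D < 0 ⇒ definite ⇒ every region one sign ⇒ single well

well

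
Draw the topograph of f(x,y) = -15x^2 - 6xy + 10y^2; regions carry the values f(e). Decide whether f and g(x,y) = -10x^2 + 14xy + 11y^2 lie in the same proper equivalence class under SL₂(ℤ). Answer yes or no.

D₁ = 636, D₂ = 636
river cycle of f (length 10): (10, 6, -15), (-15, 24, 1), (1, 24, -15), (-15, 6, 10), (10, 14, -11), (-11, 8, 13), (13, 18, -6), (-6, 18, 13), (13, 8, -11), (-11, 14, 10)
river cycle of g (length 10): (11, 8, -13), (-13, 18, 6), (6, 18, -13), (-13, 8, 11), (11, 14, -10), (-10, 6, 15), (15, 24, -1), (-1, 24, 15), (15, 6, -10), (-10, 14, 11)
cycles differ ⇒ inequivalent

no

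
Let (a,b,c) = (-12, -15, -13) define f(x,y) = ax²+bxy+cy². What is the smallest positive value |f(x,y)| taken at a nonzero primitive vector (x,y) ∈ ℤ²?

translate: b→-9 (≡15 mod 24), so (12,15,13)→(12,-9,10)
flip: (12,-9,10)→(10,9,12)
reduced (well bottom): (10,9,12) with a≤c, −a<b≤a
well minimum |f| = |-10| = 10 (negative-definite)

10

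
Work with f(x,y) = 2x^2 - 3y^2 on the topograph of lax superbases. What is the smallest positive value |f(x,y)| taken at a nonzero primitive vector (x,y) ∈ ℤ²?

descent: ρ → (-3,0,2)
descent: ρ → (2,4,-1)  [lands on river]
river: ρ → (-1,4,2)
closes: descent 2, river 2
min |a| on river = 1

1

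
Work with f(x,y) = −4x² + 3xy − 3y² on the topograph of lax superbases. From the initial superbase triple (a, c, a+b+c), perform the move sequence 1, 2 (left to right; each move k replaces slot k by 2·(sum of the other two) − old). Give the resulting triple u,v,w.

start (-4,-3,-4) = (f(1,0),f(0,1),f(1,1))
replace slot 1: 2·((-3)+(-4)) − (-4) = -10 → (-10,-3,-4)
replace slot 2: 2·((-10)+(-4)) − (-3) = -25 → (-10,-25,-4)

-10,-25,-4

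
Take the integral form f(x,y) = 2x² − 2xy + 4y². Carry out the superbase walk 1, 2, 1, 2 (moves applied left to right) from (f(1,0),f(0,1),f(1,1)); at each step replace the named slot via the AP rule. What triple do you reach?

start (2,4,4) = (f(1,0),f(0,1),f(1,1))
replace slot 1: 2·(4+4) − 2 = 14 → (14,4,4)
replace slot 2: 2·(14+4) − 4 = 32 → (14,32,4)
replace slot 1: 2·(32+4) − 14 = 58 → (58,32,4)
replace slot 2: 2·(58+4) − 32 = 92 → (58,92,4)

58,92,4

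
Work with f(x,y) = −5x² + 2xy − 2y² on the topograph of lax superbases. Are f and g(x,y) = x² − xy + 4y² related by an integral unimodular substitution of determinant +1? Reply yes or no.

D₁ = -36, D₂ = -15
discriminants differ ⇒ not SL₂(ℤ)-equivalent

no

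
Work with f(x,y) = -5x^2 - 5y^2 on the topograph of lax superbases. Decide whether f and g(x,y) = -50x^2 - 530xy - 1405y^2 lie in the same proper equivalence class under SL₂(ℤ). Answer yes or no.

D₁ = -100, D₂ = -100
f is negative-definite; reduce −f:
−f: reduced (well bottom): (5,0,5) with a≤c, −a<b≤a
flip sign back: reduced form of f is (-5,0,-5)
g is negative-definite; reduce −g:
−g: translate: b→30 (≡530 mod 100), so (50,530,1405)→(50,30,5)
−g: flip: (50,30,5)→(5,-30,50)
−g: translate: b→0 (≡-30 mod 10), so (5,-30,50)→(5,0,5)
−g: reduced (well bottom): (5,0,5) with a≤c, −a<b≤a
flip sign back: reduced form of g is (-5,0,-5)
reduced forms (-5, 0, -5) vs (-5, 0, -5) ⇒ equivalent

yes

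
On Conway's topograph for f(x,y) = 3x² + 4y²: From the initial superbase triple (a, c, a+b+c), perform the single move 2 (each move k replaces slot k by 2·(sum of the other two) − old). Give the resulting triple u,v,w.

start (3,4,7) = (f(1,0),f(0,1),f(1,1))
replace slot 2: 2·(3+7) − 4 = 16 → (3,16,7)

3,16,7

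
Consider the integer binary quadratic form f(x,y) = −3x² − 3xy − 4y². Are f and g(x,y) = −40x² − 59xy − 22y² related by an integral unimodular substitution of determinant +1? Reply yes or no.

D₁ = -39, D₂ = -39
f is negative-definite; reduce −f:
−f: reduced (well bottom): (3,3,4) with a≤c, −a<b≤a
flip sign back: reduced form of f is (-3,-3,-4)
g is negative-definite; reduce −g:
−g: translate: b→-21 (≡59 mod 80), so (40,59,22)→(40,-21,3)
−g: flip: (40,-21,3)→(3,21,40)
−g: translate: b→3 (≡21 mod 6), so (3,21,40)→(3,3,4)
−g: reduced (well bottom): (3,3,4) with a≤c, −a<b≤a
flip sign back: reduced form of g is (-3,-3,-4)
reduced forms (-3, -3, -4) vs (-3, -3, -4) ⇒ equivalent

yes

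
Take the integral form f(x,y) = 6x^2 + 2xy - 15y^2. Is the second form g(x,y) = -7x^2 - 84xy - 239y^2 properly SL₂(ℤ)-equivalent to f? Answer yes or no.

D₁ = 364, D₂ = 364
river cycle of f (length 8): (6, 14, -7), (-7, 14, 6), (6, 10, -11), (-11, 12, 5), (5, 18, -2), (-2, 18, 5), (5, 12, -11), (-11, 10, 6)
river cycle of g (length 8): (-7, 14, 6), (6, 10, -11), (-11, 12, 5), (5, 18, -2), (-2, 18, 5), (5, 12, -11), (-11, 10, 6), (6, 14, -7)
cycles coincide ⇒ equivalent

yes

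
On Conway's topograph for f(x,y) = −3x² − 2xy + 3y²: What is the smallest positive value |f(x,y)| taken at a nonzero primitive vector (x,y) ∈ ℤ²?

descent: ρ → (3,2,-3)  [lands on river]
river: ρ → (-3,4,2)
river: ρ → (2,4,-3)
river: ρ → (-3,2,3)
river: ρ → (3,4,-2)
river: ρ → (-2,4,3)
closes: descent 1, river 6
min |a| on river = 2

2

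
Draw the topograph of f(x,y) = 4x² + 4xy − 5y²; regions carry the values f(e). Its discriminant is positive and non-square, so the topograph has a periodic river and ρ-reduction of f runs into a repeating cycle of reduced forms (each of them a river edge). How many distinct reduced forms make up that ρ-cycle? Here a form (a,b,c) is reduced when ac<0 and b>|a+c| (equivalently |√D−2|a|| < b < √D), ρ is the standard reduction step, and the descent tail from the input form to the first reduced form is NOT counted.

D = 96, ⌊√D⌋ = 9
river: ρ → (-5,6,3)
river: ρ → (3,6,-5)
river: ρ → (-5,4,4)
river: ρ → (4,4,-5)
ρ-cycle length = 4 (tail of 0 descent steps not counted)

4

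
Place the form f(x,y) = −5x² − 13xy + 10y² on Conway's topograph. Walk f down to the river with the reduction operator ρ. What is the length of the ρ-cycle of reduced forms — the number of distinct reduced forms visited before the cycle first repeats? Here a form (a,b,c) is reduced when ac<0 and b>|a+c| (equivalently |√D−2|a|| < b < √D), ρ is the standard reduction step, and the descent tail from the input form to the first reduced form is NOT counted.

D = 369, ⌊√D⌋ = 19
descent: ρ → (10,13,-5)  [lands on river]
river: ρ → (-5,17,4)
river: ρ → (4,15,-9)
river: ρ → (-9,3,10)
river: ρ → (10,17,-2)
river: ρ → (-2,19,1)
river: ρ → (1,19,-2)
river: ρ → (-2,17,10)
river: ρ → (10,3,-9)
river: ρ → (-9,15,4)
river: ρ → (4,17,-5)
river: ρ → (-5,13,10)
river: ρ → (10,7,-8)
river: ρ → (-8,9,9)
river: ρ → (9,9,-8)
river: ρ → (-8,7,10)
ρ-cycle length = 16 (tail of 1 descent step not counted)

16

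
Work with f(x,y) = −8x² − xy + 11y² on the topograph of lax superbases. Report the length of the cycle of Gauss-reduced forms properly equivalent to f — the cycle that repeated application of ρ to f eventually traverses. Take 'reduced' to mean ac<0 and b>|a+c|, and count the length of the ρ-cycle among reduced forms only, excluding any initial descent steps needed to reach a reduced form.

D = 353, ⌊√D⌋ = 18
descent: ρ → (11,1,-8)
descent: ρ → (-8,15,4)  [lands on river]
river: ρ → (4,17,-4)
river: ρ → (-4,15,8)
river: ρ → (8,17,-2)
river: ρ → (-2,15,16)
river: ρ → (16,17,-1)
river: ρ → (-1,17,16)
river: ρ → (16,15,-2)
river: ρ → (-2,17,8)
river: ρ → (8,15,-4)
river: ρ → (-4,17,4)
river: ρ → (4,15,-8)
river: ρ → (-8,17,2)
river: ρ → (2,15,-16)
river: ρ → (-16,17,1)
river: ρ → (1,17,-16)
river: ρ → (-16,15,2)
river: ρ → (2,17,-8)
ρ-cycle length = 18 (tail of 2 descent steps not counted)

18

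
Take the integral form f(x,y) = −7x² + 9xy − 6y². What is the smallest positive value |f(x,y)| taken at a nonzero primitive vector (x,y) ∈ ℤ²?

translate: b→5 (≡-9 mod 14), so (7,-9,6)→(7,5,4)
flip: (7,5,4)→(4,-5,7)
translate: b→3 (≡-5 mod 8), so (4,-5,7)→(4,3,6)
reduced (well bottom): (4,3,6) with a≤c, −a<b≤a
well minimum |f| = |-4| = 4 (negative-definite)

4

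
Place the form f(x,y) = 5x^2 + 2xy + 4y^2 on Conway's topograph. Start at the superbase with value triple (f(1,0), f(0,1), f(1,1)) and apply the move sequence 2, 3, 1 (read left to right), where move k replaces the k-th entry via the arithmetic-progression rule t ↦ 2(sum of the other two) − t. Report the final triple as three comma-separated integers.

start (5,4,11) = (f(1,0),f(0,1),f(1,1))
replace slot 2: 2·(5+11) − 4 = 28 → (5,28,11)
replace slot 3: 2·(5+28) − 11 = 55 → (5,28,55)
replace slot 1: 2·(28+55) − 5 = 161 → (161,28,55)

161,28,55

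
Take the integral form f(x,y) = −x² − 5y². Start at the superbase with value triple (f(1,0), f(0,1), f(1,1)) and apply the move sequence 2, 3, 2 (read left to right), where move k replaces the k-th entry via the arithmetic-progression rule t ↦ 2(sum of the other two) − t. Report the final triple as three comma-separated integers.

start (-1,-5,-6) = (f(1,0),f(0,1),f(1,1))
replace slot 2: 2·((-1)+(-6)) − (-5) = -9 → (-1,-9,-6)
replace slot 3: 2·((-1)+(-9)) − (-6) = -14 → (-1,-9,-14)
replace slot 2: 2·((-1)+(-14)) − (-9) = -21 → (-1,-21,-14)

-1,-21,-14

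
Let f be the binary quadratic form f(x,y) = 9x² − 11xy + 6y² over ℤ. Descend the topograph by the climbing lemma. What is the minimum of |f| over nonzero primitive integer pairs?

translate: b→7 (≡-11 mod 18), so (9,-11,6)→(9,7,4)
flip: (9,7,4)→(4,-7,9)
translate: b→1 (≡-7 mod 8), so (4,-7,9)→(4,1,6)
reduced (well bottom): (4,1,6) with a≤c, −a<b≤a
well minimum = a = 4

4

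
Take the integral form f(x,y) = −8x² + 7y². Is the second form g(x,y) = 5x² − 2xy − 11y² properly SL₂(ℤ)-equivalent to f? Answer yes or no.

D₁ = 224, D₂ = 224
river cycle of f (length 2): (7, 14, -1), (-1, 14, 7)
river cycle of g (length 4): (5, 8, -8), (-8, 8, 5), (5, 12, -4), (-4, 12, 5)
cycles differ ⇒ inequivalent

no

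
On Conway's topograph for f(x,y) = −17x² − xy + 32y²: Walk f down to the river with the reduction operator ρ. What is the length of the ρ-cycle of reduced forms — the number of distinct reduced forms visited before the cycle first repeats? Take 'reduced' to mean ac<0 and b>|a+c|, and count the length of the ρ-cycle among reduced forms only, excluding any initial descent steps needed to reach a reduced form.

D = 2177, ⌊√D⌋ = 46
descent: ρ → (32,1,-17)
descent: ρ → (-17,33,16)  [lands on river]
river: ρ → (16,31,-19)
river: ρ → (-19,45,2)
river: ρ → (2,43,-41)
river: ρ → (-41,39,4)
river: ρ → (4,41,-31)
river: ρ → (-31,21,14)
river: ρ → (14,35,-17)
ρ-cycle length = 8 (tail of 2 descent steps not counted)

8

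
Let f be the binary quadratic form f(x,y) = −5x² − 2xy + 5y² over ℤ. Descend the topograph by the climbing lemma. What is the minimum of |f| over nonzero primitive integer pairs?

descent: ρ → (5,2,-5)  [lands on river]
river: ρ → (-5,8,2)
river: ρ → (2,8,-5)
river: ρ → (-5,2,5)
river: ρ → (5,8,-2)
river: ρ → (-2,8,5)
closes: descent 1, river 6
min |a| on river = 2

2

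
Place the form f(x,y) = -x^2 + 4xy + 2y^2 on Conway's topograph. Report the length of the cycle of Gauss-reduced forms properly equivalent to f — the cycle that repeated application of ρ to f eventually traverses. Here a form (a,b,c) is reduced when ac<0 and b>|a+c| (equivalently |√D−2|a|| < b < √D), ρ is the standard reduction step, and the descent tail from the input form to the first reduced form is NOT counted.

D = 24, ⌊√D⌋ = 4
river: ρ → (2,4,-1)
river: ρ → (-1,4,2)
ρ-cycle length = 2 (tail of 0 descent steps not counted)

2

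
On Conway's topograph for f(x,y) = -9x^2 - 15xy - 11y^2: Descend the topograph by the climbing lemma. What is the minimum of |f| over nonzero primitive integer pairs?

translate: b→-3 (≡15 mod 18), so (9,15,11)→(9,-3,5)
flip: (9,-3,5)→(5,3,9)
reduced (well bottom): (5,3,9) with a≤c, −a<b≤a
well minimum |f| = |-5| = 5 (negative-definite)

5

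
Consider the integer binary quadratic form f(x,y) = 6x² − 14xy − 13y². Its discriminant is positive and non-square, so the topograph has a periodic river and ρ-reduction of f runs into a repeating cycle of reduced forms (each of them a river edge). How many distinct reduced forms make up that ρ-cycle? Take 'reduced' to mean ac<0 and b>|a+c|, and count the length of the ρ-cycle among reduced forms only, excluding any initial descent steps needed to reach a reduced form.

D = 508, ⌊√D⌋ = 22
descent: ρ → (-13,14,6)  [lands on river]
river: ρ → (6,22,-1)
river: ρ → (-1,22,6)
river: ρ → (6,14,-13)
river: ρ → (-13,12,7)
river: ρ → (7,16,-9)
river: ρ → (-9,20,3)
river: ρ → (3,22,-2)
river: ρ → (-2,22,3)
river: ρ → (3,20,-9)
river: ρ → (-9,16,7)
river: ρ → (7,12,-13)
ρ-cycle length = 12 (tail of 1 descent step not counted)

12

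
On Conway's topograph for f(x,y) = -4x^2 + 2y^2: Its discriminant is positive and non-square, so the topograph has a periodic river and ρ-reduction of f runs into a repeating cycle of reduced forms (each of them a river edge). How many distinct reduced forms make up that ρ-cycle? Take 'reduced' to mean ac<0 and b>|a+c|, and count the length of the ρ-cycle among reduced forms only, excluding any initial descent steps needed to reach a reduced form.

D = 32, ⌊√D⌋ = 5
descent: ρ → (2,4,-2)  [lands on river]
river: ρ → (-2,4,2)
ρ-cycle length = 2 (tail of 1 descent step not counted)

2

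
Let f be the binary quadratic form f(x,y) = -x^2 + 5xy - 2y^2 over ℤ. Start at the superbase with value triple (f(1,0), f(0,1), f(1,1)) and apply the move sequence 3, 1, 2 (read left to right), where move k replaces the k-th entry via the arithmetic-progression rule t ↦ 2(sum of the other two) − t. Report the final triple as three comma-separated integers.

start (-1,-2,2) = (f(1,0),f(0,1),f(1,1))
replace slot 3: 2·((-1)+(-2)) − 2 = -8 → (-1,-2,-8)
replace slot 1: 2·((-2)+(-8)) − (-1) = -19 → (-19,-2,-8)
replace slot 2: 2·((-19)+(-8)) − (-2) = -52 → (-19,-52,-8)

-19,-52,-8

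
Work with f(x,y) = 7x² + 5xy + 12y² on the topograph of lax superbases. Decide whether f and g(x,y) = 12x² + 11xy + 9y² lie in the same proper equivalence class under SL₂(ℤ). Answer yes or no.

D₁ = -311, D₂ = -311
f: reduced (well bottom): (7,5,12) with a≤c, −a<b≤a
g: flip: (12,11,9)→(9,-11,12)
g: translate: b→7 (≡-11 mod 18), so (9,-11,12)→(9,7,10)
g: reduced (well bottom): (9,7,10) with a≤c, −a<b≤a
reduced forms (7, 5, 12) vs (9, 7, 10) ⇒ inequivalent

no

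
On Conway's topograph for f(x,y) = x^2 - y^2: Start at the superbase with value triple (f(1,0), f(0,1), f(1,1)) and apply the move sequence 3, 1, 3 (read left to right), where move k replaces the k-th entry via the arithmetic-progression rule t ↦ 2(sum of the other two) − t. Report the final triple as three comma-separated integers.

start (1,-1,0) = (f(1,0),f(0,1),f(1,1))
replace slot 3: 2·(1+(-1)) − 0 = 0 → (1,-1,0)
replace slot 1: 2·((-1)+0) − 1 = -3 → (-3,-1,0)
replace slot 3: 2·((-3)+(-1)) − 0 = -8 → (-3,-1,-8)

-3,-1,-8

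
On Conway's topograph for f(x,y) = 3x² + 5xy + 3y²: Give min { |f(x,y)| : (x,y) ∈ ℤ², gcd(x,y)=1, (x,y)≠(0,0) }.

translate: b→-1 (≡5 mod 6), so (3,5,3)→(3,-1,1)
flip: (3,-1,1)→(1,1,3)
reduced (well bottom): (1,1,3) with a≤c, −a<b≤a
well minimum = a = 1

1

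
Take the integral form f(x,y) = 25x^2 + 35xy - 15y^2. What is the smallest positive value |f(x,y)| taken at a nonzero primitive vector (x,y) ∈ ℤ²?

river: ρ → (-15,25,35)
river: ρ → (35,45,-5)
river: ρ → (-5,45,35)
river: ρ → (35,25,-15)
river: ρ → (-15,35,25)
river: ρ → (25,15,-25)
river: ρ → (-25,35,15)
river: ρ → (15,25,-35)
river: ρ → (-35,45,5)
river: ρ → (5,45,-35)
river: ρ → (-35,25,15)
river: ρ → (15,35,-25)
river: ρ → (-25,15,25)
river: ρ → (25,35,-15)
closes: descent 0, river 14
min |a| on river = 5

5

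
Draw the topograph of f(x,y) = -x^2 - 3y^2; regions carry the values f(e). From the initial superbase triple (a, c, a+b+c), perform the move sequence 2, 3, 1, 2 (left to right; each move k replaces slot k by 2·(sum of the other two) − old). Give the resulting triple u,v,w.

start (-1,-3,-4) = (f(1,0),f(0,1),f(1,1))
replace slot 2: 2·((-1)+(-4)) − (-3) = -7 → (-1,-7,-4)
replace slot 3: 2·((-1)+(-7)) − (-4) = -12 → (-1,-7,-12)
replace slot 1: 2·((-7)+(-12)) − (-1) = -37 → (-37,-7,-12)
replace slot 2: 2·((-37)+(-12)) − (-7) = -91 → (-37,-91,-12)

-37,-91,-12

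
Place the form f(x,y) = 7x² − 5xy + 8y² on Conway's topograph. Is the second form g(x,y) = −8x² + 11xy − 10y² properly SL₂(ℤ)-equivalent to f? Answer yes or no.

D₁ = -199, D₂ = -199
f: reduced (well bottom): (7,-5,8) with a≤c, −a<b≤a
g is negative-definite; reduce −g:
−g: translate: b→5 (≡-11 mod 16), so (8,-11,10)→(8,5,7)
−g: flip: (8,5,7)→(7,-5,8)
−g: reduced (well bottom): (7,-5,8) with a≤c, −a<b≤a
flip sign back: reduced form of g is (-7,5,-8)
reduced forms (7, -5, 8) vs (-7, 5, -8) ⇒ inequivalent

no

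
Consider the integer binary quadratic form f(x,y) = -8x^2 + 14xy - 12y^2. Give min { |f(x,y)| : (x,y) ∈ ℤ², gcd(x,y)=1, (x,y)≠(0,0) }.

translate: b→2 (≡-14 mod 16), so (8,-14,12)→(8,2,6)
flip: (8,2,6)→(6,-2,8)
reduced (well bottom): (6,-2,8) with a≤c, −a<b≤a
well minimum |f| = |-6| = 6 (negative-definite)

6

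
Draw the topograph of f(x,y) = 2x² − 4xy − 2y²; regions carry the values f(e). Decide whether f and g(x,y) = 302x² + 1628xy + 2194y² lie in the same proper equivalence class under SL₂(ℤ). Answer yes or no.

D₁ = 32, D₂ = 32
river cycle of f (length 2): (-2, 4, 2), (2, 4, -2)
river cycle of g (length 2): (2, 4, -2), (-2, 4, 2)
cycles coincide ⇒ equivalent

yes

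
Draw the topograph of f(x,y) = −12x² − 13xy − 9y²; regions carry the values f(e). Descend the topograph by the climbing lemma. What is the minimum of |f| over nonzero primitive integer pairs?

translate: b→-11 (≡13 mod 24), so (12,13,9)→(12,-11,8)
flip: (12,-11,8)→(8,11,12)
translate: b→-5 (≡11 mod 16), so (8,11,12)→(8,-5,9)
reduced (well bottom): (8,-5,9) with a≤c, −a<b≤a
well minimum |f| = |-8| = 8 (negative-definite)

8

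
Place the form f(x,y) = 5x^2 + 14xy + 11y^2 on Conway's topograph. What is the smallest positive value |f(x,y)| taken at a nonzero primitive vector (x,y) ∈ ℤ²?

translate: b→4 (≡14 mod 10), so (5,14,11)→(5,4,2)
flip: (5,4,2)→(2,-4,5)
translate: b→0 (≡-4 mod 4), so (2,-4,5)→(2,0,3)
reduced (well bottom): (2,0,3) with a≤c, −a<b≤a
well minimum = a = 2

2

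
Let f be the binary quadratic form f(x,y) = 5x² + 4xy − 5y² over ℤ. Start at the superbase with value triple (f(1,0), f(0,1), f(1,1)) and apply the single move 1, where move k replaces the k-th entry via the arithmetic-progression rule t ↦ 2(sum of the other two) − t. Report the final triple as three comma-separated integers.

start (5,-5,4) = (f(1,0),f(0,1),f(1,1))
replace slot 1: 2·((-5)+4) − 5 = -7 → (-7,-5,4)

-7,-5,4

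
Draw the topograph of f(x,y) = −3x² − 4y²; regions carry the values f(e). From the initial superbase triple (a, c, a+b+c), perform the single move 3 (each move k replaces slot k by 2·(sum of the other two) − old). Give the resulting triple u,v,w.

start (-3,-4,-7) = (f(1,0),f(0,1),f(1,1))
replace slot 3: 2·((-3)+(-4)) − (-7) = -7 → (-3,-4,-7)

-3,-4,-7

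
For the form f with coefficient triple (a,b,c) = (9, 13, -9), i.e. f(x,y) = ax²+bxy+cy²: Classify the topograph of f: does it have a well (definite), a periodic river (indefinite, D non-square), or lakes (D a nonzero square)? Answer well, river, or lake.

D = b²−4ac = 13² − 4·9·(-9) = 493
D > 0 non-square ⇒ indefinite ⇒ periodic river

river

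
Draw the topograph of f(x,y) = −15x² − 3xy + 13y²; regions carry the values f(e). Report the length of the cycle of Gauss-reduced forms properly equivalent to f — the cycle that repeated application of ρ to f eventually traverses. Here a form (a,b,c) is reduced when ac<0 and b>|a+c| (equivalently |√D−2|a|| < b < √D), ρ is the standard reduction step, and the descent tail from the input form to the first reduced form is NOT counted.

D = 789, ⌊√D⌋ = 28
descent: ρ → (13,3,-15)  [lands on river]
river: ρ → (-15,27,1)
river: ρ → (1,27,-15)
river: ρ → (-15,3,13)
river: ρ → (13,23,-5)
river: ρ → (-5,27,3)
river: ρ → (3,27,-5)
river: ρ → (-5,23,13)
ρ-cycle length = 8 (tail of 1 descent step not counted)

8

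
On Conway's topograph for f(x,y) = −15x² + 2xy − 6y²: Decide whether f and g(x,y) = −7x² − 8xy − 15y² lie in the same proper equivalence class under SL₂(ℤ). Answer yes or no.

D₁ = -356, D₂ = -356
f is negative-definite; reduce −f:
−f: flip: (15,-2,6)→(6,2,15)
−f: reduced (well bottom): (6,2,15) with a≤c, −a<b≤a
flip sign back: reduced form of f is (-6,-2,-15)
g is negative-definite; reduce −g:
−g: translate: b→-6 (≡8 mod 14), so (7,8,15)→(7,-6,14)
−g: reduced (well bottom): (7,-6,14) with a≤c, −a<b≤a
flip sign back: reduced form of g is (-7,6,-14)
reduced forms (-6, -2, -15) vs (-7, 6, -14) ⇒ inequivalent

no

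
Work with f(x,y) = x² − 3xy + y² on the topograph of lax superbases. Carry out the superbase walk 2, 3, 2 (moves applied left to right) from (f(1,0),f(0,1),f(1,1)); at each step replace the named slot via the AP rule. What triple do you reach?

start (1,1,-1) = (f(1,0),f(0,1),f(1,1))
replace slot 2: 2·(1+(-1)) − 1 = -1 → (1,-1,-1)
replace slot 3: 2·(1+(-1)) − (-1) = 1 → (1,-1,1)
replace slot 2: 2·(1+1) − (-1) = 5 → (1,5,1)

1,5,1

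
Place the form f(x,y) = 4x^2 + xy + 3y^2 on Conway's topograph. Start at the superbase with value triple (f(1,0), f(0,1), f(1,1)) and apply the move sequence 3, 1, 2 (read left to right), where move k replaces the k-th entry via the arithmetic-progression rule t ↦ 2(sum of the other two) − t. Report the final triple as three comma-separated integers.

start (4,3,8) = (f(1,0),f(0,1),f(1,1))
replace slot 3: 2·(4+3) − 8 = 6 → (4,3,6)
replace slot 1: 2·(3+6) − 4 = 14 → (14,3,6)
replace slot 2: 2·(14+6) − 3 = 37 → (14,37,6)

14,37,6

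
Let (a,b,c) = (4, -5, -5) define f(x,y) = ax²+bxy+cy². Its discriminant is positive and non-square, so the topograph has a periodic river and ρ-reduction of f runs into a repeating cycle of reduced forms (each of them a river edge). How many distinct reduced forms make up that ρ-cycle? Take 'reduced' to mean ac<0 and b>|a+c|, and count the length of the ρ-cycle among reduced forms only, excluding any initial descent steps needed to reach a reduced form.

D = 105, ⌊√D⌋ = 10
descent: ρ → (-5,5,4)  [lands on river]
river: ρ → (4,3,-6)
river: ρ → (-6,9,1)
river: ρ → (1,9,-6)
river: ρ → (-6,3,4)
river: ρ → (4,5,-5)
ρ-cycle length = 6 (tail of 1 descent step not counted)

6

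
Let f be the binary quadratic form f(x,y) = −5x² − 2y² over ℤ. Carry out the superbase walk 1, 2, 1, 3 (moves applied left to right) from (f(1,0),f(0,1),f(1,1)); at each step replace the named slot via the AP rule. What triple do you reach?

start (-5,-2,-7) = (f(1,0),f(0,1),f(1,1))
replace slot 1: 2·((-2)+(-7)) − (-5) = -13 → (-13,-2,-7)
replace slot 2: 2·((-13)+(-7)) − (-2) = -38 → (-13,-38,-7)
replace slot 1: 2·((-38)+(-7)) − (-13) = -77 → (-77,-38,-7)
replace slot 3: 2·((-77)+(-38)) − (-7) = -223 → (-77,-38,-223)

-77,-38,-223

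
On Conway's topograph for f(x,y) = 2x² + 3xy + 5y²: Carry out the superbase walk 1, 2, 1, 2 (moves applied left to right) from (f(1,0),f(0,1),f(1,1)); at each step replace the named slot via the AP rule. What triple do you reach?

start (2,5,10) = (f(1,0),f(0,1),f(1,1))
replace slot 1: 2·(5+10) − 2 = 28 → (28,5,10)
replace slot 2: 2·(28+10) − 5 = 71 → (28,71,10)
replace slot 1: 2·(71+10) − 28 = 134 → (134,71,10)
replace slot 2: 2·(134+10) − 71 = 217 → (134,217,10)

134,217,10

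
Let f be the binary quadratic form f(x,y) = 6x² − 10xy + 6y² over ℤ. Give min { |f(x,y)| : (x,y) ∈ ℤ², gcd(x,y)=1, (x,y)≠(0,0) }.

translate: b→2 (≡-10 mod 12), so (6,-10,6)→(6,2,2)
flip: (6,2,2)→(2,-2,6)
translate: b→2 (≡-2 mod 4), so (2,-2,6)→(2,2,6)
reduced (well bottom): (2,2,6) with a≤c, −a<b≤a
well minimum = a = 2

2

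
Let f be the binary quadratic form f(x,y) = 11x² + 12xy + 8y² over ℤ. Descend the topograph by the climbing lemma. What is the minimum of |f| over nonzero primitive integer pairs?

translate: b→-10 (≡12 mod 22), so (11,12,8)→(11,-10,7)
flip: (11,-10,7)→(7,10,11)
translate: b→-4 (≡10 mod 14), so (7,10,11)→(7,-4,8)
reduced (well bottom): (7,-4,8) with a≤c, −a<b≤a
well minimum = a = 7

7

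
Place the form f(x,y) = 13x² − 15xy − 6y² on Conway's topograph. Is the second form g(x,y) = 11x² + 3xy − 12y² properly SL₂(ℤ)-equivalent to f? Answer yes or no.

D₁ = 537, D₂ = 537
river cycle of f (length 16): (-6, 15, 13), (13, 11, -8), (-8, 21, 3), (3, 21, -8), (-8, 11, 13), (13, 15, -6), (-6, 21, 4), (4, 19, -11), (-11, 3, 12), (12, 21, -2), … (6 more)
river cycle of g (length 16): (-12, 21, 2), (2, 23, -1), (-1, 23, 2), (2, 21, -12), (-12, 3, 11), (11, 19, -4), (-4, 21, 6), (6, 15, -13), (-13, 11, 8), (8, 21, -3), … (6 more)
cycles differ ⇒ inequivalent

no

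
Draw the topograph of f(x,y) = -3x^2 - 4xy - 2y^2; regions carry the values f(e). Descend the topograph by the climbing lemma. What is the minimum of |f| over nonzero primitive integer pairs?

translate: b→-2 (≡4 mod 6), so (3,4,2)→(3,-2,1)
flip: (3,-2,1)→(1,2,3)
translate: b→0 (≡2 mod 2), so (1,2,3)→(1,0,2)
reduced (well bottom): (1,0,2) with a≤c, −a<b≤a
well minimum |f| = |-1| = 1 (negative-definite)

1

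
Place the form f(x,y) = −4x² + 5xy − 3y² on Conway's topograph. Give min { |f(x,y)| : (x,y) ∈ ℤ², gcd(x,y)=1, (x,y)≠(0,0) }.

translate: b→3 (≡-5 mod 8), so (4,-5,3)→(4,3,2)
flip: (4,3,2)→(2,-3,4)
translate: b→1 (≡-3 mod 4), so (2,-3,4)→(2,1,3)
reduced (well bottom): (2,1,3) with a≤c, −a<b≤a
well minimum |f| = |-2| = 2 (negative-definite)

2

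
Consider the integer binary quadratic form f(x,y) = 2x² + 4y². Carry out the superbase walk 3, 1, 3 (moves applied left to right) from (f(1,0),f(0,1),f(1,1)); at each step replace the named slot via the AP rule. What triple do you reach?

start (2,4,6) = (f(1,0),f(0,1),f(1,1))
replace slot 3: 2·(2+4) − 6 = 6 → (2,4,6)
replace slot 1: 2·(4+6) − 2 = 18 → (18,4,6)
replace slot 3: 2·(18+4) − 6 = 38 → (18,4,38)

18,4,38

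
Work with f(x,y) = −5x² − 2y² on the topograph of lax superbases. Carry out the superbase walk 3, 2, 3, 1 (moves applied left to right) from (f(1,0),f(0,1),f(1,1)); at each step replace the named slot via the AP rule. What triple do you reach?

start (-5,-2,-7) = (f(1,0),f(0,1),f(1,1))
replace slot 3: 2·((-5)+(-2)) − (-7) = -7 → (-5,-2,-7)
replace slot 2: 2·((-5)+(-7)) − (-2) = -22 → (-5,-22,-7)
replace slot 3: 2·((-5)+(-22)) − (-7) = -47 → (-5,-22,-47)
replace slot 1: 2·((-22)+(-47)) − (-5) = -133 → (-133,-22,-47)

-133,-22,-47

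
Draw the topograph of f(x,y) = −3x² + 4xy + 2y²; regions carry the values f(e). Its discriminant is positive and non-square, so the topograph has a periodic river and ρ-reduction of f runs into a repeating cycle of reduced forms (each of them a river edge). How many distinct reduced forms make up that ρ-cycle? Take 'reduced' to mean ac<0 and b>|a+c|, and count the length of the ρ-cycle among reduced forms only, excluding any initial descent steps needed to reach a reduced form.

D = 40, ⌊√D⌋ = 6
river: ρ → (2,4,-3)
river: ρ → (-3,2,3)
river: ρ → (3,4,-2)
river: ρ → (-2,4,3)
river: ρ → (3,2,-3)
river: ρ → (-3,4,2)
ρ-cycle length = 6 (tail of 0 descent steps not counted)

6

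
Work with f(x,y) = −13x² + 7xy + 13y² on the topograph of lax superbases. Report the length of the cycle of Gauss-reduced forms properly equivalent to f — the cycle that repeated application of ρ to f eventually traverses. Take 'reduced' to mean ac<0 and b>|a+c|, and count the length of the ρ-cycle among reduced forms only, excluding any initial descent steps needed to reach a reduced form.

D = 725, ⌊√D⌋ = 26
river: ρ → (13,19,-7)
river: ρ → (-7,23,7)
river: ρ → (7,19,-13)
river: ρ → (-13,7,13)
ρ-cycle length = 4 (tail of 0 descent steps not counted)

4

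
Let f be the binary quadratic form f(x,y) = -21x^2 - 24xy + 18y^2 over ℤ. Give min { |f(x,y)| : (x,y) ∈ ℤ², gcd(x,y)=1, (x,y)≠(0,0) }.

descent: ρ → (18,24,-21)  [lands on river]
river: ρ → (-21,18,21)
river: ρ → (21,24,-18)
river: ρ → (-18,12,27)
river: ρ → (27,42,-3)
river: ρ → (-3,42,27)
river: ρ → (27,12,-18)
river: ρ → (-18,24,21)
river: ρ → (21,18,-21)
river: ρ → (-21,24,18)
river: ρ → (18,12,-27)
river: ρ → (-27,42,3)
river: ρ → (3,42,-27)
river: ρ → (-27,12,18)
closes: descent 1, river 14
min |a| on river = 3

3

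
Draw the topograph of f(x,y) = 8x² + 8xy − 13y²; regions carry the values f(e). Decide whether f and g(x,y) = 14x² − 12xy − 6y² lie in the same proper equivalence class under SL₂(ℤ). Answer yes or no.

D₁ = 480, D₂ = 480
river cycle of f (length 4): (-13, 18, 3), (3, 18, -13), (-13, 8, 8), (8, 8, -13)
river cycle of g (length 4): (-6, 12, 14), (14, 16, -4), (-4, 16, 14), (14, 12, -6)
cycles differ ⇒ inequivalent

no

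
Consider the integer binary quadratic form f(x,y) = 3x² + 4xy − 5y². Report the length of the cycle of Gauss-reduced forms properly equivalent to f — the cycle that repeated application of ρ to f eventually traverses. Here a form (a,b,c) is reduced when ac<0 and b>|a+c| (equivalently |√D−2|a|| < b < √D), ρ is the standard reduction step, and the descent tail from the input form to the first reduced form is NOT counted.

D = 76, ⌊√D⌋ = 8
river: ρ → (-5,6,2)
river: ρ → (2,6,-5)
river: ρ → (-5,4,3)
river: ρ → (3,8,-1)
river: ρ → (-1,8,3)
river: ρ → (3,4,-5)
ρ-cycle length = 6 (tail of 0 descent steps not counted)

6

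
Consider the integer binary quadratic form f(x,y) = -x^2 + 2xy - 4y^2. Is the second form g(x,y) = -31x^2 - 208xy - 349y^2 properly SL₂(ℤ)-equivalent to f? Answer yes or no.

D₁ = -12, D₂ = -12
f is negative-definite; reduce −f:
−f: translate: b→0 (≡-2 mod 2), so (1,-2,4)→(1,0,3)
−f: reduced (well bottom): (1,0,3) with a≤c, −a<b≤a
flip sign back: reduced form of f is (-1,0,-3)
g is negative-definite; reduce −g:
−g: translate: b→22 (≡208 mod 62), so (31,208,349)→(31,22,4)
−g: flip: (31,22,4)→(4,-22,31)
−g: translate: b→2 (≡-22 mod 8), so (4,-22,31)→(4,2,1)
−g: flip: (4,2,1)→(1,-2,4)
−g: translate: b→0 (≡-2 mod 2), so (1,-2,4)→(1,0,3)
−g: reduced (well bottom): (1,0,3) with a≤c, −a<b≤a
flip sign back: reduced form of g is (-1,0,-3)
reduced forms (-1, 0, -3) vs (-1, 0, -3) ⇒ equivalent

yes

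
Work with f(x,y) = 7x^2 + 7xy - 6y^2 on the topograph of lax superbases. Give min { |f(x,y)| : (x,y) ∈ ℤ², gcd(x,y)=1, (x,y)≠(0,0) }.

river: ρ → (-6,5,8)
river: ρ → (8,11,-3)
river: ρ → (-3,13,4)
river: ρ → (4,11,-6)
river: ρ → (-6,13,2)
river: ρ → (2,11,-12)
river: ρ → (-12,13,1)
river: ρ → (1,13,-12)
river: ρ → (-12,11,2)
river: ρ → (2,13,-6)
river: ρ → (-6,11,4)
river: ρ → (4,13,-3)
river: ρ → (-3,11,8)
river: ρ → (8,5,-6)
river: ρ → (-6,7,7)
river: ρ → (7,7,-6)
closes: descent 0, river 16
min |a| on river = 1

1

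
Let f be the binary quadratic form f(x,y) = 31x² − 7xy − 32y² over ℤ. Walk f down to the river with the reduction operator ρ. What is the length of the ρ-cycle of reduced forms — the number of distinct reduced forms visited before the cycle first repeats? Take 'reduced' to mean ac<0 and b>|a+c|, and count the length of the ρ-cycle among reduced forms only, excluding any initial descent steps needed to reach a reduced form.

D = 4017, ⌊√D⌋ = 63
descent: ρ → (-32,7,31)  [lands on river]
river: ρ → (31,55,-8)
river: ρ → (-8,57,24)
river: ρ → (24,39,-26)
river: ρ → (-26,13,37)
river: ρ → (37,61,-2)
river: ρ → (-2,63,6)
river: ρ → (6,57,-32)
ρ-cycle length = 8 (tail of 1 descent step not counted)

8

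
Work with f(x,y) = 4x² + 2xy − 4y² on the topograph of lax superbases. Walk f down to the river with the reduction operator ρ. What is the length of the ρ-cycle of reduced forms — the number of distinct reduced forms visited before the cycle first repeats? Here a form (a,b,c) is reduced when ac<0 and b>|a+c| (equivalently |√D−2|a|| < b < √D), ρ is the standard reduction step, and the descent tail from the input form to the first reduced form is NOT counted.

D = 68, ⌊√D⌋ = 8
river: ρ → (-4,6,2)
river: ρ → (2,6,-4)
river: ρ → (-4,2,4)
river: ρ → (4,6,-2)
river: ρ → (-2,6,4)
river: ρ → (4,2,-4)
ρ-cycle length = 6 (tail of 0 descent steps not counted)

6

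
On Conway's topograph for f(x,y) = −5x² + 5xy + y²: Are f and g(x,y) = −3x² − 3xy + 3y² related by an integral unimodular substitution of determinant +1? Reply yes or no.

D₁ = 45, D₂ = 45
river cycle of f (length 2): (1, 5, -5), (-5, 5, 1)
river cycle of g (length 2): (3, 3, -3), (-3, 3, 3)
cycles differ ⇒ inequivalent

no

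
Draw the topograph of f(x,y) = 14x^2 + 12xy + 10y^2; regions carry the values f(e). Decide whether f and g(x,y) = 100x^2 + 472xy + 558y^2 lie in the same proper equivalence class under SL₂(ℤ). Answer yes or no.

D₁ = -416, D₂ = -416
f: flip: (14,12,10)→(10,-12,14)
f: translate: b→8 (≡-12 mod 20), so (10,-12,14)→(10,8,12)
f: reduced (well bottom): (10,8,12) with a≤c, −a<b≤a
g: translate: b→72 (≡472 mod 200), so (100,472,558)→(100,72,14)
g: flip: (100,72,14)→(14,-72,100)
g: translate: b→12 (≡-72 mod 28), so (14,-72,100)→(14,12,10)
g: flip: (14,12,10)→(10,-12,14)
g: translate: b→8 (≡-12 mod 20), so (10,-12,14)→(10,8,12)
g: reduced (well bottom): (10,8,12) with a≤c, −a<b≤a
reduced forms (10, 8, 12) vs (10, 8, 12) ⇒ equivalent

yes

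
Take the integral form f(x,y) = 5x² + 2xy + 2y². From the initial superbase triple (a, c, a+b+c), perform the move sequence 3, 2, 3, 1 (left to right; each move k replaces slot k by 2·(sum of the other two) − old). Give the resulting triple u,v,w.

start (5,2,9) = (f(1,0),f(0,1),f(1,1))
replace slot 3: 2·(5+2) − 9 = 5 → (5,2,5)
replace slot 2: 2·(5+5) − 2 = 18 → (5,18,5)
replace slot 3: 2·(5+18) − 5 = 41 → (5,18,41)
replace slot 1: 2·(18+41) − 5 = 113 → (113,18,41)

113,18,41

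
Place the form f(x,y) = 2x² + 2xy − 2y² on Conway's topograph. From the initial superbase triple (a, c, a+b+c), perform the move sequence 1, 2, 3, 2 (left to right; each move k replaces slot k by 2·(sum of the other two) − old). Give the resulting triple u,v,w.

start (2,-2,2) = (f(1,0),f(0,1),f(1,1))
replace slot 1: 2·((-2)+2) − 2 = -2 → (-2,-2,2)
replace slot 2: 2·((-2)+2) − (-2) = 2 → (-2,2,2)
replace slot 3: 2·((-2)+2) − 2 = -2 → (-2,2,-2)
replace slot 2: 2·((-2)+(-2)) − 2 = -10 → (-2,-10,-2)

-2,-10,-2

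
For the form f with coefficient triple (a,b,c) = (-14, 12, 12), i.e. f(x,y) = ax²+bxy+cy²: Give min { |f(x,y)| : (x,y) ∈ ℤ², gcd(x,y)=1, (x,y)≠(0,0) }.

river: ρ → (12,12,-14)
river: ρ → (-14,16,10)
river: ρ → (10,24,-6)
river: ρ → (-6,24,10)
river: ρ → (10,16,-14)
river: ρ → (-14,12,12)
closes: descent 0, river 6
min |a| on river = 6

6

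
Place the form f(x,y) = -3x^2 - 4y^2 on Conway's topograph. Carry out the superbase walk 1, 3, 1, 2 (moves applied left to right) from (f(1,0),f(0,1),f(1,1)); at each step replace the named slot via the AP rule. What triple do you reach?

start (-3,-4,-7) = (f(1,0),f(0,1),f(1,1))
replace slot 1: 2·((-4)+(-7)) − (-3) = -19 → (-19,-4,-7)
replace slot 3: 2·((-19)+(-4)) − (-7) = -39 → (-19,-4,-39)
replace slot 1: 2·((-4)+(-39)) − (-19) = -67 → (-67,-4,-39)
replace slot 2: 2·((-67)+(-39)) − (-4) = -208 → (-67,-208,-39)

-67,-208,-39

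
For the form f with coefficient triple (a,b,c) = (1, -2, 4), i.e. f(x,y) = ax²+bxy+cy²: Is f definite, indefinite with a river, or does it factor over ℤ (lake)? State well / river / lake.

D = b²−4ac = (-2)² − 4·1·4 = -12
D < 0 ⇒ definite ⇒ every region one sign ⇒ single well

well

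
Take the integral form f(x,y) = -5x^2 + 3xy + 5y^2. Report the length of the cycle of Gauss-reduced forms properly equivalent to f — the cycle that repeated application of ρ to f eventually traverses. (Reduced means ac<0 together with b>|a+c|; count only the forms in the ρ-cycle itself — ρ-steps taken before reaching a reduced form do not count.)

D = 109, ⌊√D⌋ = 10
river: ρ → (5,7,-3)
river: ρ → (-3,5,7)
river: ρ → (7,9,-1)
river: ρ → (-1,9,7)
river: ρ → (7,5,-3)
river: ρ → (-3,7,5)
river: ρ → (5,3,-5)
river: ρ → (-5,7,3)
river: ρ → (3,5,-7)
river: ρ → (-7,9,1)
river: ρ → (1,9,-7)
river: ρ → (-7,5,3)
river: ρ → (3,7,-5)
river: ρ → (-5,3,5)
ρ-cycle length = 14 (tail of 0 descent steps not counted)

14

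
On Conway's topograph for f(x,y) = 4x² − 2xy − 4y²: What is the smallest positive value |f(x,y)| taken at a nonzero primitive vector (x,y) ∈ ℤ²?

descent: ρ → (-4,2,4)  [lands on river]
river: ρ → (4,6,-2)
river: ρ → (-2,6,4)
river: ρ → (4,2,-4)
river: ρ → (-4,6,2)
river: ρ → (2,6,-4)
closes: descent 1, river 6
min |a| on river = 2

2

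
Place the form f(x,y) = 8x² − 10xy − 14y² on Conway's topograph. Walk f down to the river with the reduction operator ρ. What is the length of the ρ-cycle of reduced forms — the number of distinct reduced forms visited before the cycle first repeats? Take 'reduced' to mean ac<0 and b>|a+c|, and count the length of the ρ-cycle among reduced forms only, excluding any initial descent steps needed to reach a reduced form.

D = 548, ⌊√D⌋ = 23
descent: ρ → (-14,10,8)  [lands on river]
river: ρ → (8,22,-2)
river: ρ → (-2,22,8)
river: ρ → (8,10,-14)
river: ρ → (-14,18,4)
river: ρ → (4,22,-4)
river: ρ → (-4,18,14)
river: ρ → (14,10,-8)
river: ρ → (-8,22,2)
river: ρ → (2,22,-8)
river: ρ → (-8,10,14)
river: ρ → (14,18,-4)
river: ρ → (-4,22,4)
river: ρ → (4,18,-14)
ρ-cycle length = 14 (tail of 1 descent step not counted)

14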